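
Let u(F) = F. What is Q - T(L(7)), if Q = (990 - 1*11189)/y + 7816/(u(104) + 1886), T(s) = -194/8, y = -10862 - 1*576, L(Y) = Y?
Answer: 94523529/3251660 ≈ 29.069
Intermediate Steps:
y = -11438 (y = -10862 - 576 = -11438)
T(s) = -97/4 (T(s) = -194*1/8 = -97/4)
Q = 7835387/1625830 (Q = (990 - 1*11189)/(-11438) + 7816/(104 + 1886) = (990 - 11189)*(-1/11438) + 7816/1990 = -10199*(-1/11438) + 7816*(1/1990) = 1457/1634 + 3908/995 = 7835387/1625830 ≈ 4.8193)
Q - T(L(7)) = 7835387/1625830 - 1*(-97/4) = 7835387/1625830 + 97/4 = 94523529/3251660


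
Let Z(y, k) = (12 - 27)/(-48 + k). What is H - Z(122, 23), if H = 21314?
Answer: 106567/5 ≈ 21313.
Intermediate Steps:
Z(y, k) = -15/(-48 + k)
H - Z(122, 23) = 21314 - (-15)/(-48 + 23) = 21314 - (-15)/(-25) = 21314 - (-15)*(-1)/25 = 21314 - 1*⅗ = 21314 - ⅗ = 106567/5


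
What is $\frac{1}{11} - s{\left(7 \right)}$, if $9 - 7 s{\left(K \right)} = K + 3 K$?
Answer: $\frac{216}{77} \approx 2.8052$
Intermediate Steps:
$s{\left(K \right)} = \frac{9}{7} - \frac{4 K}{7}$ ($s{\left(K \right)} = \frac{9}{7} - \frac{K + 3 K}{7} = \frac{9}{7} - \frac{4 K}{7}$)
$\frac{1}{11} - s{\left(7 \right)} = \frac{1}{11} - \left(\frac{9}{7} - 4\right) = \frac{1}{11} - - \frac{19}{7} = \frac{1}{11} + \frac{19}{7} = \frac{216}{77}$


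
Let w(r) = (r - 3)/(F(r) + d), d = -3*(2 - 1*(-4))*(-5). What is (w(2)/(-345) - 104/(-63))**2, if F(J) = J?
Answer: 1210750316281/444275571600 ≈ 2.7252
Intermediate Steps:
d = 90 (d = -3*(2 + 4)*(-5) = -3*6*(-5) = -18*(-5) = 90)
w(r) = (-3 + r)/(90 + r) (w(r) = (r - 3)/(r + 90) = (-3 + r)/(90 + r))
(w(2)/(-345) - 104/(-63))**2 = (((-3 + 2)/(90 + 2))/(-345) - 104/(-63))**2 = ((-1/92)*(-1/345) - 104*(-1/63))**2 = (((1/92)*(-1))*(-1/345) + 104/63)**2 = (-1/92*(-1/345) + 104/63)**2 = (1/31740 + 104/63)**2 = (1100341/666540)**2 = 1210750316281/444275571600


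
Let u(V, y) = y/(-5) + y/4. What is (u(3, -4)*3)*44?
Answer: -132/5 ≈ -26.400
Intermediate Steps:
u(V, y) = y/20 (u(V, y) = y*(-⅕) + y*(¼) = -y/5 + y/4 = y/20)
(u(3, -4)*3)*44 = (((1/20)*(-4))*3)*44 = -⅕*3*44 = -⅗*44 = -132/5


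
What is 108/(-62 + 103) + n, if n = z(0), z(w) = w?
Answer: 108/41 ≈ 2.6341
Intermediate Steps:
n = 0
108/(-62 + 103) + n = 108/(-62 + 103) + 0 = 108/41 + 0 = 108/41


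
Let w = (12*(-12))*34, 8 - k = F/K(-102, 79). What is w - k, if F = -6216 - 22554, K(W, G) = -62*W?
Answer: -5173611/1054 ≈ -4908.5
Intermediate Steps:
F = -28770
k = 13227/1054 (k = 8 - (-28770)/((-62*(-102))) = 8 - (-28770)/6324 = 8 - 1*(-4795/1054) = 8 + 4795/1054 = 13227/1054 ≈ 12.549)
w = -4896 (w = -144*34 = -4896)
w - k = -4896 - 1*13227/1054 = -4896 - 13227/1054 = -5173611/1054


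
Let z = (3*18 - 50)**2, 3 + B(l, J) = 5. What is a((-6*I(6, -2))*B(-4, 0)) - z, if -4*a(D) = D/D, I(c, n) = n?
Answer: -65/4 ≈ -16.250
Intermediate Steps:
B(l, J) = 2 (B(l, J) = -3 + 5 = 2)
a(D) = -1/4 (a(D) = -D/(4*D) = -1/4*1 = -1/4)
z = 16 (z = (54 - 50)**2 = 4**2 = 16)
a((-6*I(6, -2))*B(-4, 0)) - z = -1/4 - 1*16 = -1/4 - 16 = -65/4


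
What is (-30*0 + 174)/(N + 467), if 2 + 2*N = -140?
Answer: 29/66 ≈ 0.43939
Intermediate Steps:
N = -71 (N = -1 + (1/2)*(-140) = -1 - 70 = -71)
(-30*0 + 174)/(N + 467) = (-30*0 + 174)/(-71 + 467) = (0 + 174)/396 = 174*(1/396) = 29/66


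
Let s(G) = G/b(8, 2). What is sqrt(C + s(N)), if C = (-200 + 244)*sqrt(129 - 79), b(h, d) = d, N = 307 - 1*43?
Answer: 2*sqrt(33 + 55*sqrt(2)) ≈ 21.051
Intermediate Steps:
N = 264 (N = 307 - 43 = 264)
s(G) = G/2
C = 220*sqrt(2) (C = 44*sqrt(50) = 44*(5*sqrt(2)) = 220*sqrt(2) ≈ 311.13)
sqrt(C + s(N)) = sqrt(220*sqrt(2) + (1/2)*264) = sqrt(220*sqrt(2) + 132) = sqrt(132 + 220*sqrt(2))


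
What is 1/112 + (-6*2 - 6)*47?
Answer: -94751/112 ≈ -845.99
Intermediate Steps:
1/112 + (-6*2 - 6)*47 = 1/112 + (-12 - 6)*47 = 1/112 - 18*47 = 1/112 - 846 = -94751/112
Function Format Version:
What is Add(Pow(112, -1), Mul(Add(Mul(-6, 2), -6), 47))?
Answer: Rational(-94751, 112) ≈ -845.99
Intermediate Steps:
Add(Pow(112, -1), Mul(Add(Mul(-6, 2), -6), 47)) = Add(Rational(1, 112), Mul(Add(-12, -6), 47)) = Add(Rational(1, 112), Mul(-18, 47)) = Add(Rational(1, 112), -846) = Rational(-94751, 112)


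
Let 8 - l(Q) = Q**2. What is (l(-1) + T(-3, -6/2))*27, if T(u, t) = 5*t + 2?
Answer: -162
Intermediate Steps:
T(u, t) = 2 + 5*t
l(Q) = 8 - Q**2
(l(-1) + T(-3, -6/2))*27 = ((8 - 1*(-1)**2) + (2 + 5*(-6/2)))*27 = ((8 - 1*1) + (2 + 5*(-6*1/2)))*27 = ((8 - 1) + (2 + 5*(-3)))*27 = (7 + (2 - 15))*27 = (7 - 13)*27 = -6*27 = -162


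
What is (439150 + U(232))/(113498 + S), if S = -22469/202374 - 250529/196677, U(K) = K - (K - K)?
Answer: 1943157677644404/501936399628805 ≈ 3.8713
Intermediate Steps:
U(K) = K (U(K) = K - 1*0 = K + 0 = K)
S = -6124410151/4422479022 (S = -22469*1/202374 - 250529*1/196677 = -22469/202374 - 250529/196677 = -6124410151/4422479022 ≈ -1.3848)
(439150 + U(232))/(113498 + S) = (439150 + 232)/(113498 - 6124410151/4422479022) = 439382/(501936399628805/4422479022) = 439382*(4422479022/501936399628805) = 1943157677644404/501936399628805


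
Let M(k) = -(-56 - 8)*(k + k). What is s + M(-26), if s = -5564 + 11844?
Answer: 2952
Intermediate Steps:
s = 6280
M(k) = 128*k (M(k) = -(-64)*2*k = -(-128)*k = 128*k)
s + M(-26) = 6280 + 128*(-26) = 6280 - 3328 = 2952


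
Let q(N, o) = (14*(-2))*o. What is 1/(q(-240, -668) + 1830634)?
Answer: 1/1849338 ≈ 5.4073e-7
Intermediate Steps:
q(N, o) = -28*o
1/(q(-240, -668) + 1830634) = 1/(-28*(-668) + 1830634) = 1/(18704 + 1830634) = 1/1849338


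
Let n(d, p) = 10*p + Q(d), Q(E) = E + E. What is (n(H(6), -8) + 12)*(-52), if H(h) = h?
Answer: 2912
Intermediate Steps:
Q(E) = 2*E
n(d, p) = 2*d + 10*p (n(d, p) = 10*p + 2*d = 2*d + 10*p)
(n(H(6), -8) + 12)*(-52) = ((2*6 + 10*(-8)) + 12)*(-52) = ((12 - 80) + 12)*(-52) = (-68 + 12)*(-52) = -56*(-52) = 2912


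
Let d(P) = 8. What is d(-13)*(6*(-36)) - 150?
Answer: -1878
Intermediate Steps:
d(-13)*(6*(-36)) - 150 = 8*(6*(-36)) - 150 = 8*(-216) - 150 = -1728 - 150 = -1878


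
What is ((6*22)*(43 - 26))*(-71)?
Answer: -159324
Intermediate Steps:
((6*22)*(43 - 26))*(-71) = (132*17)*(-71) = 2244*(-71) = -159324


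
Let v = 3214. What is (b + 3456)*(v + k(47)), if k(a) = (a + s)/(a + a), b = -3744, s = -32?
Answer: -43506864/47 ≈ -9.2568e+5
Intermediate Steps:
k(a) = (-32 + a)/(2*a) (k(a) = (a - 32)/(a + a) = (-32 + a)/((2*a)) = (-32 + a)*(1/(2*a)) = (-32 + a)/(2*a))
(b + 3456)*(v + k(47)) = (-3744 + 3456)*(3214 + (1/2)*(-32 + 47)/47) = -288*(3214 + (1/2)*(1/47)*15) = -288*(3214 + 15/94) = -288*302131/94 = -43506864/47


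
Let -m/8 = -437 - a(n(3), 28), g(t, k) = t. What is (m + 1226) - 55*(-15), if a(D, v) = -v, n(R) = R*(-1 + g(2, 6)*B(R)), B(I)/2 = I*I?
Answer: 5323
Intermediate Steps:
B(I) = 2*I² (B(I) = 2*(I*I) = 2*I²)
n(R) = R*(-1 + 4*R²) (n(R) = R*(-1 + 2*(2*R²)) = R*(-1 + 4*R²))
m = 3272 (m = -8*(-437 - (-1)*28) = -8*(-437 - 1*(-28)) = -8*(-437 + 28) = -8*(-409) = 3272)
(m + 1226) - 55*(-15) = (3272 + 1226) - 55*(-15) = 4498 + 825 = 5323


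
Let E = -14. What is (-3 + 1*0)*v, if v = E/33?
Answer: 14/11 ≈ 1.2727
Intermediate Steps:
v = -14/33 ≈ -0.42424
(-3 + 1*0)*v = (-3 + 1*0)*(-14/33) = (-3 + 0)*(-14/33) = -3*(-14/33) = 14/11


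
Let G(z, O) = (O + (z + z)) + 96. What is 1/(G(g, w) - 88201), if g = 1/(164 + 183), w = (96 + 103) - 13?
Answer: -347/30507891 ≈ -1.1374e-5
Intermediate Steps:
w = 186 (w = 199 - 13 = 186)
g = 1/347 ≈ 0.0028818
G(z, O) = 96 + O + 2*z (G(z, O) = (O + 2*z) + 96 = 96 + O + 2*z)
1/(G(g, w) - 88201) = 1/((96 + 186 + 2*(1/347)) - 88201) = 1/((96 + 186 + 2/347) - 88201) = 1/(97856/347 - 88201) = 1/(-30507891/347) = -347/30507891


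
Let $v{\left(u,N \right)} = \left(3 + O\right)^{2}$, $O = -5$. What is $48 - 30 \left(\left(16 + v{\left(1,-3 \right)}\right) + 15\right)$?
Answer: $-1002$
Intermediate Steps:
$v{\left(u,N \right)} = 4$ ($v{\left(u,N \right)} = \left(3 - 5\right)^{2} = \left(-2\right)^{2} = 4$)
$48 - 30 \left(\left(16 + v{\left(1,-3 \right)}\right) + 15\right) = 48 - 30 \left(\left(16 + 4\right) + 15\right) = 48 - 30 \left(20 + 15\right) = 48 - 1050 = -1002$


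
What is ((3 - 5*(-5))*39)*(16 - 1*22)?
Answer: -6552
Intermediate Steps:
((3 - 5*(-5))*39)*(16 - 1*22) = ((3 + 25)*39)*(16 - 22) = (28*39)*(-6) = 1092*(-6) = -6552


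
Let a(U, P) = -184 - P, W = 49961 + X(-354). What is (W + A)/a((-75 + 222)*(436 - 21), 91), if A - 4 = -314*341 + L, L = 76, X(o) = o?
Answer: 5217/25 ≈ 208.68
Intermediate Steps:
W = 49607 (W = 49961 - 354 = 49607)
A = -106994 (A = 4 + (-314*341 + 76) = 4 + (-107074 + 76) = 4 - 106998 = -106994)
(W + A)/a((-75 + 222)*(436 - 21), 91) = (49607 - 106994)/(-184 - 1*91) = -57387/(-184 - 91) = -57387/(-275) = -57387*(-1/275) = 5217/25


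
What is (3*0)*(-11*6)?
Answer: 0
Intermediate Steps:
(3*0)*(-11*6) = 0*(-66) = 0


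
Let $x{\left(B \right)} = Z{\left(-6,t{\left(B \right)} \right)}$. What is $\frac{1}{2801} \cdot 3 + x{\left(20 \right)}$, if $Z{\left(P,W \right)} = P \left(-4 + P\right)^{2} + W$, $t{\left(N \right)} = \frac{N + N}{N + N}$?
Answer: $- \frac{1677796}{2801} \approx -599.0$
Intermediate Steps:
$t{\left(N \right)} = 1$ ($t{\left(N \right)} = \frac{2 N}{2 N} = 2 N \frac{1}{2 N} = 1$)
$Z{\left(P,W \right)} = W + P \left(-4 + P\right)^{2}$
$x{\left(B \right)} = -599$ ($x{\left(B \right)} = 1 - 6 \left(-4 - 6\right)^{2} = 1 - 6 \left(-10\right)^{2} = 1 - 600 = -599$)
$\frac{1}{2801} \cdot 3 + x{\left(20 \right)} = \frac{1}{2801} \cdot 3 - 599 = \frac{3}{2801} - 599 = - \frac{1677796}{2801}$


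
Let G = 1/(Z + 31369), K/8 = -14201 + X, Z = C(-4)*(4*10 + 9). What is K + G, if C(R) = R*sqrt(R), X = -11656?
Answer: -203581019576831/984167825 + 392*I/984167825 ≈ -2.0686e+5 + 3.9831e-7*I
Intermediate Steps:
C(R) = R**(3/2)
Z = -392*I (Z = (-4)**(3/2)*(4*10 + 9) = (-8*I)*(40 + 9) = -8*I*49 = -392*I ≈ -392.0*I)
K = -206856 (K = 8*(-14201 - 11656) = 8*(-25857) = -206856)
G = (31369 + 392*I)/984167825 (G = 1/(-392*I + 31369) = 1/(31369 - 392*I) = (31369 + 392*I)/984167825 ≈ 3.1874e-5 + 3.9831e-7*I)
K + G = -206856 + (31369/984167825 + 392*I/984167825) = -203581019576831/984167825 + 392*I/984167825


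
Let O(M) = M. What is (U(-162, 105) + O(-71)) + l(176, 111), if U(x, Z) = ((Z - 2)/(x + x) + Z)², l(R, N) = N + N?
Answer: 1166214265/104976 ≈ 11109.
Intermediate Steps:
l(R, N) = 2*N
U(x, Z) = (Z + (-2 + Z)/(2*x))² (U(x, Z) = ((-2 + Z)/((2*x)) + Z)² = ((-2 + Z)*(1/(2*x)) + Z)² = ((-2 + Z)/(2*x) + Z)² = (Z + (-2 + Z)/(2*x))²)
(U(-162, 105) + O(-71)) + l(176, 111) = ((¼)*(-2 + 105 + 2*105*(-162))²/(-162)² - 71) + 2*111 = ((¼)*(1/26244)*(-2 + 105 - 34020)² - 71) + 222 = ((¼)*(1/26244)*(-33917)² - 71) + 222 = ((¼)*(1/26244)*1150362889 - 71) + 222 = (1150362889/104976 - 71) + 222 = 1142909593/104976 + 222 = 1166214265/104976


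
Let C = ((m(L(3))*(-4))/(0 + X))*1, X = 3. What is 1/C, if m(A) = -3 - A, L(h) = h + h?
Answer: 1/12 ≈ 0.083333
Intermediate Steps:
L(h) = 2*h
C = 12 (C = (((-3 - 2*3)*(-4))/(0 + 3))*1 = (((-3 - 1*6)*(-4))/3)*1 = (((-3 - 6)*(-4))/3)*1 = ((-9*(-4))/3)*1 = ((⅓)*36)*1 = 12*1 = 12)
1/C = 1/12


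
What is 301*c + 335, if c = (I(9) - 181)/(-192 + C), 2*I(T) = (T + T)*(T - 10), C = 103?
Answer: 87005/89 ≈ 977.58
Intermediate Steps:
I(T) = T*(-10 + T) (I(T) = ((T + T)*(T - 10))/2 = ((2*T)*(-10 + T))/2 = (2*T*(-10 + T))/2 = T*(-10 + T))
c = 190/89 (c = (9*(-10 + 9) - 181)/(-192 + 103) = (9*(-1) - 181)/(-89) = (-9 - 181)*(-1/89) = -190*(-1/89) = 190/89 ≈ 2.1348)
301*c + 335 = 301*(190/89) + 335 = 57190/89 + 335 = 87005/89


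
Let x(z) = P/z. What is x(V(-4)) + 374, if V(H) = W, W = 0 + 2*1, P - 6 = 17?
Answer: 771/2 ≈ 385.50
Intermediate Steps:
P = 23 (P = 6 + 17 = 23)
W = 2 (W = 0 + 2 = 2)
V(H) = 2
x(z) = 23/z
x(V(-4)) + 374 = 23/2 + 374 = 771/2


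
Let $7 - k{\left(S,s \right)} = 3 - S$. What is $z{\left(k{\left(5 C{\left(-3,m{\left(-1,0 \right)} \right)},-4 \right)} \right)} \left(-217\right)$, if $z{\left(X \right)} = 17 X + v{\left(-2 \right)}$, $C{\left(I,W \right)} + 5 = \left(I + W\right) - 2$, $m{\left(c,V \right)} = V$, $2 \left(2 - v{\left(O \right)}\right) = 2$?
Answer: $169477$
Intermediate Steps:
$v{\left(O \right)} = 1$ ($v{\left(O \right)} = 2 - 1 = 1$)
$C{\left(I,W \right)} = -7 + I + W$ ($C{\left(I,W \right)} = -5 - \left(2 - I - W\right) = -5 + \left(-2 + I + W\right) = -7 + I + W$)
$k{\left(S,s \right)} = 4 + S$ ($k{\left(S,s \right)} = 7 - \left(3 - S\right) = 7 + \left(-3 + S\right) = 4 + S$)
$z{\left(X \right)} = 1 + 17 X$ ($z{\left(X \right)} = 17 X + 1 = 1 + 17 X$)
$z{\left(k{\left(5 C{\left(-3,m{\left(-1,0 \right)} \right)},-4 \right)} \right)} \left(-217\right) = \left(1 + 17 \left(4 + 5 \left(-7 - 3 + 0\right)\right)\right) \left(-217\right) = \left(1 + 17 \left(4 + 5 \left(-10\right)\right)\right) \left(-217\right) = \left(1 + 17 \left(4 - 50\right)\right) \left(-217\right) = \left(1 + 17 \left(-46\right)\right) \left(-217\right) = \left(1 - 782\right) \left(-217\right) = \left(-781\right) \left(-217\right) = 169477$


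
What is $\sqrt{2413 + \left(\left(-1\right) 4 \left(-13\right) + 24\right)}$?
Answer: $\sqrt{2489} \approx 49.89$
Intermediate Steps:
$\sqrt{2413 + \left(\left(-1\right) 4 \left(-13\right) + 24\right)} = \sqrt{2413 + \left(\left(-4\right) \left(-13\right) + 24\right)} = \sqrt{2413 + \left(52 + 24\right)} = \sqrt{2413 + 76} = \sqrt{2489}$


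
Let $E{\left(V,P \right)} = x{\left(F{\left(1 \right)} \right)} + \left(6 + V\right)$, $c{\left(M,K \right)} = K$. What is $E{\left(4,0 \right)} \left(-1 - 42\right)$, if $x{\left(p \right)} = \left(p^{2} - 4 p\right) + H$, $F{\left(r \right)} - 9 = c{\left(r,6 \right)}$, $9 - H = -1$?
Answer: $-7955$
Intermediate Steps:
$H = 10$ ($H = 9 - -1 = 9 + 1 = 10$)
$F{\left(r \right)} = 15$ ($F{\left(r \right)} = 9 + 6 = 15$)
$x{\left(p \right)} = 10 + p^{2} - 4 p$ ($x{\left(p \right)} = \left(p^{2} - 4 p\right) + 10 = 10 + p^{2} - 4 p$)
$E{\left(V,P \right)} = 181 + V$ ($E{\left(V,P \right)} = \left(10 + 15^{2} - 60\right) + \left(6 + V\right) = \left(10 + 225 - 60\right) + \left(6 + V\right) = 175 + \left(6 + V\right) = 181 + V$)
$E{\left(4,0 \right)} \left(-1 - 42\right) = \left(181 + 4\right) \left(-1 - 42\right) = 185 \left(-43\right) = -7955$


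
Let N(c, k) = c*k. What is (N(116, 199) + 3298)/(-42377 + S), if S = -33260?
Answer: -26382/75637 ≈ -0.34880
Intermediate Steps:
(N(116, 199) + 3298)/(-42377 + S) = (116*199 + 3298)/(-42377 - 33260) = (23084 + 3298)/(-75637) = 26382*(-1/75637) = -26382/75637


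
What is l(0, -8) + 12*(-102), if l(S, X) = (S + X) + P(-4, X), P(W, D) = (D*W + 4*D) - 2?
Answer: -1234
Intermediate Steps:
P(W, D) = -2 + 4*D + D*W (P(W, D) = (4*D + D*W) - 2 = -2 + 4*D + D*W)
l(S, X) = -2 + S + X (l(S, X) = (S + X) + (-2 + 4*X + X*(-4)) = (S + X) + (-2 + 4*X - 4*X) = (S + X) - 2 = -2 + S + X)
l(0, -8) + 12*(-102) = (-2 + 0 - 8) + 12*(-102) = -10 - 1224 = -1234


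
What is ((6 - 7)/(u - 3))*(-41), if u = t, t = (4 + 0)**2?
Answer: 41/13 ≈ 3.1538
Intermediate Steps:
t = 16 (t = 4**2 = 16)
u = 16
((6 - 7)/(u - 3))*(-41) = ((6 - 7)/(16 - 3))*(-41) = -1/13*(-41) = 41/13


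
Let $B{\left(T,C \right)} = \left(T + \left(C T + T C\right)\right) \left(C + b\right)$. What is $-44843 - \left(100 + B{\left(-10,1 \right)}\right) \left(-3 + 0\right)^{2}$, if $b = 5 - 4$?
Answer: $-45203$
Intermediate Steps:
$b = 1$ ($b = 5 - 4 = 1$)
$B{\left(T,C \right)} = \left(1 + C\right) \left(T + 2 C T\right)$ ($B{\left(T,C \right)} = \left(T + \left(C T + T C\right)\right) \left(C + 1\right) = \left(T + \left(C T + C T\right)\right) \left(1 + C\right) = \left(T + 2 C T\right) \left(1 + C\right) = \left(1 + C\right) \left(T + 2 C T\right)$)
$-44843 - \left(100 + B{\left(-10,1 \right)}\right) \left(-3 + 0\right)^{2} = -44843 - \left(100 - 10 \left(1 + 2 \cdot 1^{2} + 3 \cdot 1\right)\right) \left(-3 + 0\right)^{2} = -44843 - \left(100 - 10 \left(1 + 2 \cdot 1 + 3\right)\right) \left(-3\right)^{2} = -44843 - \left(100 - 10 \left(1 + 2 + 3\right)\right) 9 = -44843 - \left(100 - 60\right) 9 = -44843 - 40 \cdot 9 = -44843 - 360 = -45203$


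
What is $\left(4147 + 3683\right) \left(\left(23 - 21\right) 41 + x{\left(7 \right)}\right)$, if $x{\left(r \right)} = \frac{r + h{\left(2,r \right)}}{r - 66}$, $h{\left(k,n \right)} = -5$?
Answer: $\frac{37865880}{59} \approx 6.418 \cdot 10^{5}$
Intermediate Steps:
$x{\left(r \right)} = \frac{-5 + r}{-66 + r}$ ($x{\left(r \right)} = \frac{r - 5}{r - 66} = \frac{-5 + r}{-66 + r}$)
$\left(4147 + 3683\right) \left(\left(23 - 21\right) 41 + x{\left(7 \right)}\right) = \left(4147 + 3683\right) \left(\left(23 - 21\right) 41 + \frac{-5 + 7}{-66 + 7}\right) = 7830 \left(2 \cdot 41 + \frac{1}{-59} \cdot 2\right) = 7830 \left(82 - \frac{2}{59}\right) = 7830 \cdot \frac{4836}{59} = \frac{37865880}{59}$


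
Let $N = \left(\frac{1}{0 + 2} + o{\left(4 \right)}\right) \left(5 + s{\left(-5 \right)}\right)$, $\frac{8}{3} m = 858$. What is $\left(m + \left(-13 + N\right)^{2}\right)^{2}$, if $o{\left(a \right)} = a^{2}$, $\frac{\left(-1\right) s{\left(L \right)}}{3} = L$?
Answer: $\frac{162604917049}{16} \approx 1.0163 \cdot 10^{10}$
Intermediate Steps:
$m = \frac{1287}{4}$ ($m = \frac{3}{8} \cdot 858 = \frac{1287}{4} \approx 321.75$)
$s{\left(L \right)} = - 3 L$
$N = 330$ ($N = \left(\frac{1}{0 + 2} + 4^{2}\right) \left(5 - -15\right) = \left(\frac{1}{2} + 16\right) \left(5 + 15\right) = \left(\frac{1}{2} + 16\right) 20 = \frac{33}{2} \cdot 20 = 330$)
$\left(m + \left(-13 + N\right)^{2}\right)^{2} = \left(\frac{1287}{4} + \left(-13 + 330\right)^{2}\right)^{2} = \left(\frac{1287}{4} + 317^{2}\right)^{2} = \left(\frac{1287}{4} + 100489\right)^{2} = \left(\frac{403243}{4}\right)^{2} = \frac{162604917049}{16}$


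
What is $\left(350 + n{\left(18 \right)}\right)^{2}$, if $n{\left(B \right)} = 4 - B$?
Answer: $112896$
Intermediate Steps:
$\left(350 + n{\left(18 \right)}\right)^{2} = \left(350 + \left(4 - 18\right)\right)^{2} = \left(350 - 14\right)^{2} = 336^{2} = 112896$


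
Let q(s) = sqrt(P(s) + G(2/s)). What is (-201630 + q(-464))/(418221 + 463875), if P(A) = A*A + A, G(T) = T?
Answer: -715/3128 + sqrt(2890779334)/102323136 ≈ -0.22806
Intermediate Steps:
P(A) = A + A**2 (P(A) = A**2 + A = A + A**2)
q(s) = sqrt(2/s + s*(1 + s)) (q(s) = sqrt(s*(1 + s) + 2/s) = sqrt(2/s + s*(1 + s)))
(-201630 + q(-464))/(418221 + 463875) = (-201630 + sqrt(-464 + (-464)**2 + 2/(-464)))/(418221 + 463875) = (-201630 + sqrt(-464 + 215296 + 2*(-1/464)))/882096 = (-201630 + sqrt(-464 + 215296 - 1/232))*(1/882096) = (-201630 + sqrt(49841023/232))*(1/882096) = (-201630 + sqrt(2890779334)/116)*(1/882096) = -715/3128 + sqrt(2890779334)/102323136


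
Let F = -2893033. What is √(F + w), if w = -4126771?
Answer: 2*I*√1754951 ≈ 2649.5*I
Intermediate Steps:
√(F + w) = √(-2893033 - 4126771) = √(-7019804) = 2*I*√1754951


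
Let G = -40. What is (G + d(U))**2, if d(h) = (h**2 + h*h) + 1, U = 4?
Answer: 49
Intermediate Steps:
d(h) = 1 + 2*h**2 (d(h) = (h**2 + h**2) + 1 = 2*h**2 + 1 = 1 + 2*h**2)
(G + d(U))**2 = (-40 + (1 + 2*4**2))**2 = (-40 + (1 + 2*16))**2 = (-40 + (1 + 32))**2 = (-40 + 33)**2 = (-7)**2 = 49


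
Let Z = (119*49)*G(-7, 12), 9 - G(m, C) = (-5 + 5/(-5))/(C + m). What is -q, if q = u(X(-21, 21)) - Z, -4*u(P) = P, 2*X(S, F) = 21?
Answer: 2379153/40 ≈ 59479.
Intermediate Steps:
X(S, F) = 21/2 (X(S, F) = (½)*21 = 21/2)
G(m, C) = 9 + 6/(C + m) (G(m, C) = 9 - (-5 + 5/(-5))/(C + m) = 9 - (-5 + 5*(-⅕))/(C + m) = 9 - (-5 - 1)/(C + m) = 9 - (-6)/(C + m) = 9 + 6/(C + m))
Z = 297381/5 (Z = (119*49)*(3*(2 + 3*12 + 3*(-7))/(12 - 7)) = 5831*(3*(2 + 36 - 21)/5) = 5831*(3*(⅕)*17) = 5831*(51/5) = 297381/5 ≈ 59476.)
u(P) = -P/4
q = -2379153/40 (q = -¼*21/2 - 1*297381/5 = -21/8 - 297381/5 = -2379153/40 ≈ -59479.)
-q = -1*(-2379153/40) = 2379153/40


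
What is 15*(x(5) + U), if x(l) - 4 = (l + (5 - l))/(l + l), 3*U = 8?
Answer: 215/2 ≈ 107.50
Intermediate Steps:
U = 8/3 (U = (⅓)*8 = 8/3 ≈ 2.6667)
x(l) = 4 + 5/(2*l) (x(l) = 4 + (l + (5 - l))/(l + l) = 4 + 5/((2*l)) = 4 + 5*(1/(2*l)) = 4 + 5/(2*l))
15*(x(5) + U) = 15*((4 + (5/2)/5) + 8/3) = 15*((4 + (5/2)*(⅕)) + 8/3) = 15*((4 + ½) + 8/3) = 15*(9/2 + 8/3) = 15*(43/6) = 215/2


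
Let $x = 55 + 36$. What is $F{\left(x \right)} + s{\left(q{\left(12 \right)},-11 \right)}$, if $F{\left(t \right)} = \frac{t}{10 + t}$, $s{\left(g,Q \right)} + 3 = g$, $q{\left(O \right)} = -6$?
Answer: $- \frac{818}{101} \approx -8.099$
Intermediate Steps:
$s{\left(g,Q \right)} = -3 + g$
$x = 91$
$F{\left(t \right)} = \frac{t}{10 + t}$
$F{\left(x \right)} + s{\left(q{\left(12 \right)},-11 \right)} = \frac{91}{10 + 91} - 9 = \frac{91}{101} - 9 = - \frac{818}{101}$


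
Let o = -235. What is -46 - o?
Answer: 189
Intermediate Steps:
-46 - o = -46 - 1*(-235) = -46 + 235 = 189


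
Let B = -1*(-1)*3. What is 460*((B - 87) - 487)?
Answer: -262660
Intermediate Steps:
B = 3 (B = 1*3 = 3)
460*((B - 87) - 487) = 460*((3 - 87) - 487) = 460*(-84 - 487) = 460*(-571) = -262660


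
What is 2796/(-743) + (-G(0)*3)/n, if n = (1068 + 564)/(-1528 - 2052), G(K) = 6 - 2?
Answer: 569921/25262 ≈ 22.560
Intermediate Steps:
G(K) = 4
n = -408/895 (n = 1632/(-3580) = 1632*(-1/3580) = -408/895 ≈ -0.45587)
2796/(-743) + (-G(0)*3)/n = 2796/(-743) + (-1*4*3)/(-408/895) = 2796*(-1/743) - 4*3*(-895/408) = -2796/743 - 12*(-895/408) = -2796/743 + 895/34 = 569921/25262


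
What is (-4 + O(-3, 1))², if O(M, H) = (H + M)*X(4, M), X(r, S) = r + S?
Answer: 36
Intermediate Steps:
X(r, S) = S + r
O(M, H) = (4 + M)*(H + M) (O(M, H) = (H + M)*(M + 4) = (H + M)*(4 + M) = (4 + M)*(H + M))
(-4 + O(-3, 1))² = (-4 + (4 - 3)*(1 - 3))² = (-4 + 1*(-2))² = (-4 - 2)² = (-6)² = 36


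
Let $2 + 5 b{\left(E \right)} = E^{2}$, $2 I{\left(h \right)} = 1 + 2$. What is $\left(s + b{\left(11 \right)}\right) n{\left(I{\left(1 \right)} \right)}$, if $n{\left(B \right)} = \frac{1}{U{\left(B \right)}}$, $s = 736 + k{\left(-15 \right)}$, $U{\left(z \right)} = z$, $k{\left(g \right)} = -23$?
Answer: $\frac{2456}{5} \approx 491.2$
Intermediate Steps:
$s = 713$ ($s = 736 - 23 = 713$)
$I{\left(h \right)} = \frac{3}{2}$ ($I{\left(h \right)} = \frac{1 + 2}{2} = \frac{1}{2} \cdot 3 = \frac{3}{2}$)
$n{\left(B \right)} = \frac{1}{B}$
$b{\left(E \right)} = - \frac{2}{5} + \frac{E^{2}}{5}$
$\left(s + b{\left(11 \right)}\right) n{\left(I{\left(1 \right)} \right)} = \frac{713 - \left(\frac{2}{5} - \frac{11^{2}}{5}\right)}{\frac{3}{2}} = \left(713 + \left(- \frac{2}{5} + \frac{1}{5} \cdot 121\right)\right) \frac{2}{3} = \left(713 + \left(- \frac{2}{5} + \frac{121}{5}\right)\right) \frac{2}{3} = \left(713 + \frac{119}{5}\right) \frac{2}{3} = \frac{3684}{5} \cdot \frac{2}{3} = \frac{2456}{5}$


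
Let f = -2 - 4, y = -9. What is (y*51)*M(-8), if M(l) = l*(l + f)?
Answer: -51408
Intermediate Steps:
f = -6
M(l) = l*(-6 + l) (M(l) = l*(l - 6) = l*(-6 + l))
(y*51)*M(-8) = (-9*51)*(-8*(-6 - 8)) = -(-3672)*(-14) = -459*112 = -51408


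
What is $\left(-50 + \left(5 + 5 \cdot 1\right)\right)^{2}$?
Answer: $1600$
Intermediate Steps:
$\left(-50 + \left(5 + 5 \cdot 1\right)\right)^{2} = \left(-50 + \left(5 + 5\right)\right)^{2} = \left(-50 + 10\right)^{2} = \left(-40\right)^{2} = 1600$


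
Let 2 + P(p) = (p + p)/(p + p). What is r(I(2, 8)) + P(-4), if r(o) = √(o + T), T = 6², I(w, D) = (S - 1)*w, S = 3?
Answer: -1 + 2*√10 ≈ 5.3246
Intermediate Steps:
I(w, D) = 2*w (I(w, D) = (3 - 1)*w = 2*w)
T = 36
P(p) = -1 (P(p) = -2 + (p + p)/(p + p) = -2 + (2*p)/((2*p)) = -2 + (2*p)*(1/(2*p)) = -2 + 1 = -1)
r(o) = √(36 + o) (r(o) = √(o + 36) = √(36 + o))
r(I(2, 8)) + P(-4) = √(36 + 2*2) - 1 = √(36 + 4) - 1 = √40 - 1 = 2*√10 - 1 = -1 + 2*√10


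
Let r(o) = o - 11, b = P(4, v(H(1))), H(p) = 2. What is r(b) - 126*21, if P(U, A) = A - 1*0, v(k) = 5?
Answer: -2652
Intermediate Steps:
P(U, A) = A (P(U, A) = A + 0 = A)
b = 5
r(o) = -11 + o
r(b) - 126*21 = (-11 + 5) - 126*21 = -6 - 2646 = -2652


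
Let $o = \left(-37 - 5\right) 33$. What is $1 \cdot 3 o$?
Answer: $-4158$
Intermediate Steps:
$o = -1386$ ($o = \left(-42\right) 33 = -1386$)
$1 \cdot 3 o = 1 \cdot 3 \left(-1386\right) = 3 \left(-1386\right) = -4158$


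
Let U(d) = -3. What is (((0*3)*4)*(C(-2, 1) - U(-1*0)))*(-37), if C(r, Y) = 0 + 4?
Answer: 0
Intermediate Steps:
C(r, Y) = 4
(((0*3)*4)*(C(-2, 1) - U(-1*0)))*(-37) = (((0*3)*4)*(4 - 1*(-3)))*(-37) = ((0*4)*(4 + 3))*(-37) = (0*7)*(-37) = 0*(-37) = 0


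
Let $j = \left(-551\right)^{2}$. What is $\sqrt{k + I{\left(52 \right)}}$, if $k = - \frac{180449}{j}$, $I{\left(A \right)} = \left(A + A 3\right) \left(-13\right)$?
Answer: $\frac{i \sqrt{821117553}}{551} \approx 52.006 i$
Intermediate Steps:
$I{\left(A \right)} = - 52 A$ ($I{\left(A \right)} = \left(A + 3 A\right) \left(-13\right) = 4 A \left(-13\right) = - 52 A$)
$j = 303601$
$k = - \frac{180449}{303601} \approx -0.59436$
$\sqrt{k + I{\left(52 \right)}} = \sqrt{- \frac{180449}{303601} - 2704} = \sqrt{- \frac{821117553}{303601}} = \frac{i \sqrt{821117553}}{551}$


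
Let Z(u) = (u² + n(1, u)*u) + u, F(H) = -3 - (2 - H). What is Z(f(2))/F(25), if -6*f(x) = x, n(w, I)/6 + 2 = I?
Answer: 2/9 ≈ 0.22222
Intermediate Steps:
n(w, I) = -12 + 6*I
F(H) = -5 + H (F(H) = -3 + (-2 + H) = -5 + H)
f(x) = -x/6
Z(u) = u + u² + u*(-12 + 6*u) (Z(u) = (u² + (-12 + 6*u)*u) + u = (u² + u*(-12 + 6*u)) + u = u + u² + u*(-12 + 6*u))
Z(f(2))/F(25) = ((-⅙*2)*(-11 + 7*(-⅙*2)))/(-5 + 25) = -(-11 + 7*(-⅓))/3/20 = -(-11 - 7/3)/3*(1/20) = -⅓*(-40/3)*(1/20) = (40/9)*(1/20) = 2/9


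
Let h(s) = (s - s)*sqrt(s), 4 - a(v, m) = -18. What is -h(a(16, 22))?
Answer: 0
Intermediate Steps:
a(v, m) = 22 (a(v, m) = 4 - 1*(-18) = 4 + 18 = 22)
h(s) = 0 (h(s) = 0*sqrt(s) = 0)
-h(a(16, 22)) = -1*0 = 0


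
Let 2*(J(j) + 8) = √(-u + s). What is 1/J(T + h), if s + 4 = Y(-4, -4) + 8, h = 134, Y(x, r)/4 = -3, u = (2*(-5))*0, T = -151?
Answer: -4/33 - I*√2/66 ≈ -0.12121 - 0.021427*I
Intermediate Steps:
u = 0 (u = -10*0 = 0)
Y(x, r) = -12 (Y(x, r) = 4*(-3) = -12)
s = -8 (s = -4 + (-12 + 8) = -4 - 4 = -8)
J(j) = -8 + I*√2 (J(j) = -8 + √(-1*0 - 8)/2 = -8 + √(0 - 8)/2 = -8 + √(-8)/2 = -8 + (2*I*√2)/2 = -8 + I*√2)
1/J(T + h) = 1/(-8 + I*√2)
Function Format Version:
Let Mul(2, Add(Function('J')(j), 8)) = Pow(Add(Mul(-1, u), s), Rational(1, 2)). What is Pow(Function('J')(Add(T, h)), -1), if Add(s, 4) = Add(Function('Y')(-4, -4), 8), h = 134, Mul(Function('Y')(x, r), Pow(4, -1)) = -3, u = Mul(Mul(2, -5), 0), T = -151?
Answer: Add(Rational(-4, 33), Mul(Rational(-1, 66), I, Pow(2, Rational(1, 2)))) ≈ Add(-0.12121, Mul(-0.021427, I))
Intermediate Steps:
u = 0 (u = Mul(-10, 0) = 0)
Function('Y')(x, r) = -12 (Function('Y')(x, r) = Mul(4, -3) = -12)
s = -8 (s = Add(-4, Add(-12, 8)) = Add(-4, -4) = -8)
Function('J')(j) = Add(-8, Mul(I, Pow(2, Rational(1, 2)))) (Function('J')(j) = Add(-8, Mul(Rational(1, 2), Pow(Add(Mul(-1, 0), -8), Rational(1, 2)))) = Add(-8, Mul(Rational(1, 2), Pow(Add(0, -8), Rational(1, 2)))) = Add(-8, Mul(Rational(1, 2), Pow(-8, Rational(1, 2)))) = Add(-8, Mul(Rational(1, 2), Mul(2, I, Pow(2, Rational(1, 2))))) = Add(-8, Mul(I, Pow(2, Rational(1, 2)))))
Pow(Function('J')(Add(T, h)), -1) = Pow(Add(-8, Mul(I, Pow(2, Rational(1, 2)))), -1)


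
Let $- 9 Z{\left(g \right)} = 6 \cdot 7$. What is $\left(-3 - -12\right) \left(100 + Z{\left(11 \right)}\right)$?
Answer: $858$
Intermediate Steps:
$Z{\left(g \right)} = - \frac{14}{3}$ ($Z{\left(g \right)} = - \frac{6 \cdot 7}{9} = \left(- \frac{1}{9}\right) 42 = - \frac{14}{3}$)
$\left(-3 - -12\right) \left(100 + Z{\left(11 \right)}\right) = \left(-3 - -12\right) \left(100 - \frac{14}{3}\right) = \left(-3 + 12\right) \frac{286}{3} = 9 \cdot \frac{286}{3} = 858$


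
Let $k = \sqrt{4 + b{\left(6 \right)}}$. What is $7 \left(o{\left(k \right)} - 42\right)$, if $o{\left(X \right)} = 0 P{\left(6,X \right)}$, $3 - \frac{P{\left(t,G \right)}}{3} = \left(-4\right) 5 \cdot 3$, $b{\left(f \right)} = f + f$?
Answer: $-294$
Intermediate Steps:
$b{\left(f \right)} = 2 f$
$P{\left(t,G \right)} = 189$ ($P{\left(t,G \right)} = 9 - 3 \left(-4\right) 5 \cdot 3 = 9 - 3 \left(\left(-20\right) 3\right) = 9 - -180 = 9 + 180 = 189$)
$k = 4$ ($k = \sqrt{4 + 2 \cdot 6} = \sqrt{4 + 12} = \sqrt{16} = 4$)
$o{\left(X \right)} = 0$ ($o{\left(X \right)} = 0 \cdot 189 = 0$)
$7 \left(o{\left(k \right)} - 42\right) = 7 \left(0 - 42\right) = 7 \left(-42\right) = -294$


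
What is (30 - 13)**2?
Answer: 289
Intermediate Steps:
(30 - 13)**2 = 17**2 = 289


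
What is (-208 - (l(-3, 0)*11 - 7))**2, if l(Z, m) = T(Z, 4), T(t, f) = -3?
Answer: 28224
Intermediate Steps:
l(Z, m) = -3
(-208 - (l(-3, 0)*11 - 7))**2 = (-208 - (-3*11 - 7))**2 = (-208 - (-33 - 7))**2 = (-208 - 1*(-40))**2 = (-208 + 40)**2 = (-168)**2 = 28224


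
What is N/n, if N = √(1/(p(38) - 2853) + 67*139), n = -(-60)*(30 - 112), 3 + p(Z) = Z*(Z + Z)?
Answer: -√66226/13120 ≈ -0.019615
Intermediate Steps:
p(Z) = -3 + 2*Z² (p(Z) = -3 + Z*(Z + Z) = -3 + Z*(2*Z) = -3 + 2*Z²)
n = -4920 (n = -(-60)*(-82) = -1*4920 = -4920)
N = 3*√66226/8 (N = √(1/((-3 + 2*38²) - 2853) + 67*139) = √(1/((-3 + 2*1444) - 2853) + 9313) = √(1/((-3 + 2888) - 2853) + 9313) = √(1/(2885 - 2853) + 9313) = √(1/32 + 9313) = √(298017/32) = 3*√66226/8 ≈ 96.504)
N/n = (3*√66226/8)/(-4920) = (3*√66226/8)*(-1/4920) = -√66226/13120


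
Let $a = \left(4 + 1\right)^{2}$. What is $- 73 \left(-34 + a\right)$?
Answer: $657$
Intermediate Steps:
$a = 25$ ($a = 5^{2} = 25$)
$- 73 \left(-34 + a\right) = - 73 \left(-34 + 25\right) = \left(-73\right) \left(-9\right) = 657$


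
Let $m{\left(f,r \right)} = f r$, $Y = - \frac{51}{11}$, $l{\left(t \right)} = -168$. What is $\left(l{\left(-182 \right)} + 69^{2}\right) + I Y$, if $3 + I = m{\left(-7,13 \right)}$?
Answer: $\frac{55317}{11} \approx 5028.8$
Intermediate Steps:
$Y = - \frac{51}{11}$ ($Y = \left(-51\right) \frac{1}{11} = - \frac{51}{11} \approx -4.6364$)
$I = -94$ ($I = -3 - 91 = -94$)
$\left(l{\left(-182 \right)} + 69^{2}\right) + I Y = \left(-168 + 69^{2}\right) - - \frac{4794}{11} = \left(-168 + 4761\right) + \frac{4794}{11} = 4593 + \frac{4794}{11} = \frac{55317}{11}$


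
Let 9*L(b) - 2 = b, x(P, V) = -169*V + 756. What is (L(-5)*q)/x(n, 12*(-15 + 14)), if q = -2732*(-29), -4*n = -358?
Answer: -683/72 ≈ -9.4861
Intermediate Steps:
n = 179/2 (n = -¼*(-358) = 179/2 ≈ 89.500)
q = 79228
x(P, V) = 756 - 169*V
L(b) = 2/9 + b/9
(L(-5)*q)/x(n, 12*(-15 + 14)) = ((2/9 + (⅑)*(-5))*79228)/(756 - 2028*(-15 + 14)) = ((2/9 - 5/9)*79228)/(756 - 2028*(-1)) = (-⅓*79228)/(756 - 169*(-12)) = -79228/(3*(756 + 2028)) = -79228/3/2784 = -79228/3*1/2784 = -683/72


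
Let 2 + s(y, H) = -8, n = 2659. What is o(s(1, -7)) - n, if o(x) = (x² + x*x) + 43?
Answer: -2416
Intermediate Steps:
s(y, H) = -10 (s(y, H) = -2 - 8 = -10)
o(x) = 43 + 2*x² (o(x) = (x² + x²) + 43 = 2*x² + 43 = 43 + 2*x²)
o(s(1, -7)) - n = (43 + 2*(-10)²) - 1*2659 = (43 + 2*100) - 2659 = (43 + 200) - 2659 = 243 - 2659 = -2416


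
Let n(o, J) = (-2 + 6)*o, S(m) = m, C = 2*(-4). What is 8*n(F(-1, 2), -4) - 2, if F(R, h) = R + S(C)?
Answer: -290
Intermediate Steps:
C = -8
F(R, h) = -8 + R (F(R, h) = R - 8 = -8 + R)
n(o, J) = 4*o
8*n(F(-1, 2), -4) - 2 = 8*(4*(-8 - 1)) - 2 = 8*(4*(-9)) - 2 = 8*(-36) - 2 = -288 - 2 = -290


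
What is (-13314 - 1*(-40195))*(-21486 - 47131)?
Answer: -1844493577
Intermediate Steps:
(-13314 - 1*(-40195))*(-21486 - 47131) = (-13314 + 40195)*(-68617) = 26881*(-68617) = -1844493577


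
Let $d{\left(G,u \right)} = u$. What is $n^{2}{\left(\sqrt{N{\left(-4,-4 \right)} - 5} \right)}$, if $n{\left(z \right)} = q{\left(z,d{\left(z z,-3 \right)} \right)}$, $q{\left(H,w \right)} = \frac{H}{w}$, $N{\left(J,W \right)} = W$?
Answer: $-1$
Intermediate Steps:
$q{\left(H,w \right)} = \frac{H}{w}$
$n{\left(z \right)} = - \frac{z}{3}$ ($n{\left(z \right)} = \frac{z}{-3} = z \left(- \frac{1}{3}\right) = - \frac{z}{3}$)
$n^{2}{\left(\sqrt{N{\left(-4,-4 \right)} - 5} \right)} = \left(- \frac{\sqrt{-4 - 5}}{3}\right)^{2} = \left(- \frac{\sqrt{-9}}{3}\right)^{2} = \left(- \frac{3 i}{3}\right)^{2} = \left(- i\right)^{2} = -1$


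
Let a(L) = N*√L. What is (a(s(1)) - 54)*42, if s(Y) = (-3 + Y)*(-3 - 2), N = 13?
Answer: -2268 + 546*√10 ≈ -541.40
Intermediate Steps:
s(Y) = 15 - 5*Y (s(Y) = (-3 + Y)*(-5) = 15 - 5*Y)
a(L) = 13*√L
(a(s(1)) - 54)*42 = (13*√(15 - 5*1) - 54)*42 = (13*√(15 - 5) - 54)*42 = (13*√10 - 54)*42 = (-54 + 13*√10)*42 = -2268 + 546*√10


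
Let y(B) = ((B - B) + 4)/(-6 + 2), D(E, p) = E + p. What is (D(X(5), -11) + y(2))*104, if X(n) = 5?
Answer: -728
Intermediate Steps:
y(B) = -1 (y(B) = (0 + 4)/(-4) = 4*(-¼) = -1)
(D(X(5), -11) + y(2))*104 = ((5 - 11) - 1)*104 = (-6 - 1)*104 = -7*104 = -728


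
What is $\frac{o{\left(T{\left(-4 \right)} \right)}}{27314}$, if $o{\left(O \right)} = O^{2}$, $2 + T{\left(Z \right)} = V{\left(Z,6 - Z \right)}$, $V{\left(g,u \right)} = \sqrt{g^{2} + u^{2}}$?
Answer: $\frac{60}{13657} - \frac{4 \sqrt{29}}{13657} \approx 0.0028161$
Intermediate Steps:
$T{\left(Z \right)} = -2 + \sqrt{Z^{2} + \left(6 - Z\right)^{2}}$
$\frac{o{\left(T{\left(-4 \right)} \right)}}{27314} = \frac{\left(-2 + \sqrt{\left(-4\right)^{2} + \left(-6 - 4\right)^{2}}\right)^{2}}{27314} = \left(-2 + \sqrt{16 + \left(-10\right)^{2}}\right)^{2} \cdot \frac{1}{27314} = \left(-2 + \sqrt{16 + 100}\right)^{2} \cdot \frac{1}{27314} = \left(-2 + \sqrt{116}\right)^{2} \cdot \frac{1}{27314} = \left(-2 + 2 \sqrt{29}\right)^{2} \cdot \frac{1}{27314} = \frac{\left(-2 + 2 \sqrt{29}\right)^{2}}{27314}$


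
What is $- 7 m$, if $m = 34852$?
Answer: $-243964$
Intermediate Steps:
$- 7 m = \left(-7\right) 34852 = -243964$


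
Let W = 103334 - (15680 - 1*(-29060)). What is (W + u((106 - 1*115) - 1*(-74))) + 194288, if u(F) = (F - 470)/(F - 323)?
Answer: 21747987/86 ≈ 2.5288e+5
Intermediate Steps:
u(F) = (-470 + F)/(-323 + F)
W = 58594 (W = 103334 - (15680 + 29060) = 103334 - 1*44740 = 103334 - 44740 = 58594)
(W + u((106 - 1*115) - 1*(-74))) + 194288 = (58594 + (-470 + ((106 - 1*115) - 1*(-74)))/(-323 + ((106 - 1*115) - 1*(-74)))) + 194288 = (58594 + (-470 + ((106 - 115) + 74))/(-323 + ((106 - 115) + 74))) + 194288 = (58594 + (-470 + (-9 + 74))/(-323 + (-9 + 74))) + 194288 = (58594 + (-470 + 65)/(-323 + 65)) + 194288 = (58594 - 405/(-258)) + 194288 = (58594 - 1/258*(-405)) + 194288 = (58594 + 135/86) + 194288 = 5039219/86 + 194288 = 21747987/86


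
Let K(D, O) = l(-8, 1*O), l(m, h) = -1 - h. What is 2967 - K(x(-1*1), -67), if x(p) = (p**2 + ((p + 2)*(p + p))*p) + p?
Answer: 2901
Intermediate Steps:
x(p) = p + p**2 + 2*p**2*(2 + p) (x(p) = (p**2 + ((2 + p)*(2*p))*p) + p = (p**2 + (2*p*(2 + p))*p) + p = (p**2 + 2*p**2*(2 + p)) + p = p + p**2 + 2*p**2*(2 + p))
K(D, O) = -1 - O
2967 - K(x(-1*1), -67) = 2967 - (-1 - 1*(-67)) = 2967 - (-1 + 67) = 2967 - 1*66 = 2967 - 66 = 2901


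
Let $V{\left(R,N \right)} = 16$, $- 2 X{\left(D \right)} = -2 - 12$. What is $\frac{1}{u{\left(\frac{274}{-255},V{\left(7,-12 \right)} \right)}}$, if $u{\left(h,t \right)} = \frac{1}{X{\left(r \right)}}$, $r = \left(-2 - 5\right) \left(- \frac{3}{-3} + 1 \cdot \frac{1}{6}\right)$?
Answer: $7$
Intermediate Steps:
$r = - \frac{49}{6}$ ($r = - 7 \left(\left(-3\right) \left(- \frac{1}{3}\right) + 1 \cdot \frac{1}{6}\right) = - 7 \left(1 + \frac{1}{6}\right) = \left(-7\right) \frac{7}{6} = - \frac{49}{6} \approx -8.1667$)
$X{\left(D \right)} = 7$ ($X{\left(D \right)} = - \frac{-2 - 12}{2} = \left(- \frac{1}{2}\right) \left(-14\right) = 7$)
$u{\left(h,t \right)} = \frac{1}{7}$
$\frac{1}{u{\left(\frac{274}{-255},V{\left(7,-12 \right)} \right)}} = \frac{1}{\frac{1}{7}} = 7$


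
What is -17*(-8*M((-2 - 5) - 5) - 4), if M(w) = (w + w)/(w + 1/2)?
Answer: 8092/23 ≈ 351.83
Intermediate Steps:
M(w) = 2*w/(½ + w) (M(w) = (2*w)/(w + ½) = (2*w)/(½ + w) = 2*w/(½ + w))
-17*(-8*M((-2 - 5) - 5) - 4) = -17*(-32*((-2 - 5) - 5)/(1 + 2*((-2 - 5) - 5)) - 4) = -17*(-32*(-7 - 5)/(1 + 2*(-7 - 5)) - 4) = -17*(-32*(-12)/(1 + 2*(-12)) - 4) = -17*(-32*(-12)/(1 - 24) - 4) = -17*(-32*(-12)/(-23) - 4) = -17*(-32*(-12)*(-1)/23 - 4) = -17*(-8*48/23 - 4) = -17*(-384/23 - 4) = -17*(-476/23) = 8092/23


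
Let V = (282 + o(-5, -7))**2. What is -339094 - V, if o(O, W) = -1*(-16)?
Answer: -427898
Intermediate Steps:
o(O, W) = 16
V = 88804 (V = (282 + 16)**2 = 298**2 = 88804)
-339094 - V = -339094 - 1*88804 = -339094 - 88804 = -427898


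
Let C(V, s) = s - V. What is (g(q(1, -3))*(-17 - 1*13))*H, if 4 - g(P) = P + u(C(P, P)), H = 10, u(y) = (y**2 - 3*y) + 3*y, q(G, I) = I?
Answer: -2100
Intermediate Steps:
u(y) = y**2
g(P) = 4 - P (g(P) = 4 - (P + (P - P)**2) = 4 - (P + 0**2) = 4 - (P + 0) = 4 - P)
(g(q(1, -3))*(-17 - 1*13))*H = ((4 - 1*(-3))*(-17 - 1*13))*10 = ((4 + 3)*(-17 - 13))*10 = (7*(-30))*10 = -210*10 = -2100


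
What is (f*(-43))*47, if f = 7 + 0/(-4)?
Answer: -14147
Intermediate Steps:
f = 7 (f = 7 + 0*(-¼) = 7 + 0 = 7)
(f*(-43))*47 = (7*(-43))*47 = -301*47 = -14147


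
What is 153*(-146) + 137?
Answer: -22201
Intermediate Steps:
153*(-146) + 137 = -22338 + 137 = -22201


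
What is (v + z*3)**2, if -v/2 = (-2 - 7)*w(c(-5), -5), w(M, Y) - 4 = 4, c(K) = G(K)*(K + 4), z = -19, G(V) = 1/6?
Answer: 7569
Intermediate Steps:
G(V) = 1/6
c(K) = 2/3 + K/6 (c(K) = (K + 4)/6 = (4 + K)/6 = 2/3 + K/6)
w(M, Y) = 8 (w(M, Y) = 4 + 4 = 8)
v = 144 (v = -2*(-2 - 7)*8 = -(-18)*8 = -2*(-72) = 144)
(v + z*3)**2 = (144 - 19*3)**2 = (144 - 57)**2 = 87**2 = 7569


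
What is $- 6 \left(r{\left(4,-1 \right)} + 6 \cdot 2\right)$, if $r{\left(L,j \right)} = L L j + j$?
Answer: $30$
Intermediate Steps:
$r{\left(L,j \right)} = j + j L^{2}$ ($r{\left(L,j \right)} = L^{2} j + j = j L^{2} + j = j + j L^{2}$)
$- 6 \left(r{\left(4,-1 \right)} + 6 \cdot 2\right) = - 6 \left(- (1 + 4^{2}) + 6 \cdot 2\right) = - 6 \left(- (1 + 16) + 12\right) = - 6 \left(\left(-1\right) 17 + 12\right) = - 6 \left(-17 + 12\right) = \left(-6\right) \left(-5\right) = 30$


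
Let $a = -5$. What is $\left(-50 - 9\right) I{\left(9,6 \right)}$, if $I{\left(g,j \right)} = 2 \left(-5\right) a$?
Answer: $-2950$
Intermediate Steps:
$I{\left(g,j \right)} = 50$ ($I{\left(g,j \right)} = 2 \left(-5\right) \left(-5\right) = \left(-10\right) \left(-5\right) = 50$)
$\left(-50 - 9\right) I{\left(9,6 \right)} = \left(-50 - 9\right) 50 = \left(-59\right) 50 = -2950$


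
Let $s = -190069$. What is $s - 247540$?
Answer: $-437609$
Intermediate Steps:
$s - 247540 = -190069 - 247540 = -437609$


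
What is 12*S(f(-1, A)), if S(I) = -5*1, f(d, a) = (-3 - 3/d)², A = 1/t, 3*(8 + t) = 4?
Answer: -60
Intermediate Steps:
t = -20/3 (t = -8 + (⅓)*4 = -8 + 4/3 = -20/3 ≈ -6.6667)
A = -3/20 (A = 1/(-20/3) = -3/20 ≈ -0.15000)
S(I) = -5
12*S(f(-1, A)) = 12*(-5) = -60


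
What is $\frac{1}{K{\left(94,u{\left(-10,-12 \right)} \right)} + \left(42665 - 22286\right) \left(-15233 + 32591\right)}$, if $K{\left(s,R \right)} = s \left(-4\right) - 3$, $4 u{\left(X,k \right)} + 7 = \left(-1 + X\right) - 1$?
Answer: $\frac{1}{353738303} \approx 2.8269 \cdot 10^{-9}$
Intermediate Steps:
$u{\left(X,k \right)} = - \frac{9}{4} + \frac{X}{4}$ ($u{\left(X,k \right)} = - \frac{7}{4} + \frac{\left(-1 + X\right) - 1}{4} = - \frac{7}{4} + \frac{-2 + X}{4} = - \frac{7}{4} + \left(- \frac{1}{2} + \frac{X}{4}\right) = - \frac{9}{4} + \frac{X}{4}$)
$K{\left(s,R \right)} = -3 - 4 s$ ($K{\left(s,R \right)} = - 4 s - 3 = -3 - 4 s$)
$\frac{1}{K{\left(94,u{\left(-10,-12 \right)} \right)} + \left(42665 - 22286\right) \left(-15233 + 32591\right)} = \frac{1}{\left(-3 - 376\right) + \left(42665 - 22286\right) \left(-15233 + 32591\right)} = \frac{1}{\left(-3 - 376\right) + 20379 \cdot 17358} = \frac{1}{-379 + 353738682} = \frac{1}{353738303}$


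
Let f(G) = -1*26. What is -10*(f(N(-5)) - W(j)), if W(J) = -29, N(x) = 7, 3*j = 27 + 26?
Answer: -30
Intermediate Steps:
j = 53/3 (j = (27 + 26)/3 = (⅓)*53 = 53/3 ≈ 17.667)
f(G) = -26
-10*(f(N(-5)) - W(j)) = -10*(-26 - 1*(-29)) = -10*(-26 + 29) = -10*3 = -30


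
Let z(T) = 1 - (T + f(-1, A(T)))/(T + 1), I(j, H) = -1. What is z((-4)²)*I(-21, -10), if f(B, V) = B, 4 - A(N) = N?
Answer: -2/17 ≈ -0.11765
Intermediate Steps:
A(N) = 4 - N
z(T) = 1 - (-1 + T)/(1 + T) (z(T) = 1 - (T - 1)/(T + 1) = 1 - (-1 + T)/(1 + T))
z((-4)²)*I(-21, -10) = (2/(1 + (-4)²))*(-1) = (2/(1 + 16))*(-1) = (2/17)*(-1) = -2/17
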